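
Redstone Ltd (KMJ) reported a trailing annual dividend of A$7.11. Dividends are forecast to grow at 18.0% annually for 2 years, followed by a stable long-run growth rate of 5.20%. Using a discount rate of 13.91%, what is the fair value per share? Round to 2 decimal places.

Two-stage DDM. Project D₁…D_2 at 0.18, terminal growth 0.052, discount at r = 0.1391.
D_1 = 8.3898
D_2 = 9.9000
Terminal value at t=2: TV = D_3/(r−g) = 10.4148/(0.1391−0.052) = 119.5725
P₀ = 8.3898/(1+0.1391)^1 + 9.9000/(1+0.1391)^2 + 119.5725/(1+0.1391)^2 = 107.1476

A$107.15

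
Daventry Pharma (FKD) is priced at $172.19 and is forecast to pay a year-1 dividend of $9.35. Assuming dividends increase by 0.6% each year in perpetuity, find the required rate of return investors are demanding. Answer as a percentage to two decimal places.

Rearranging the constant-growth DDM: r = D₁/P₀ + g.
r = 9.3500 / 172.19 + 0.006 = 0.05430 + 0.006 = 0.06030

6.03%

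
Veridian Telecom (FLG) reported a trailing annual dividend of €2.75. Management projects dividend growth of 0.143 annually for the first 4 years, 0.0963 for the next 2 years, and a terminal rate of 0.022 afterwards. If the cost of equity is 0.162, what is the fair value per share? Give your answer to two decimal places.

Three-stage DDM. Project D₁…D_6; terminal Gordon value at t=6 with g = 0.022; discount at r = 0.162.
D_1 = 3.1433
D_2 = 3.5927
D_3 = 4.1065
D_4 = 4.6937
D_5 = 5.1457
D_6 = 5.6413
TV_6 = 5.7654/(0.162−0.022) = 41.1812
P₀ = Σ Dₜ/(1+r)ᵗ + TV_6/(1+r)^6 = 32.0069

€32.01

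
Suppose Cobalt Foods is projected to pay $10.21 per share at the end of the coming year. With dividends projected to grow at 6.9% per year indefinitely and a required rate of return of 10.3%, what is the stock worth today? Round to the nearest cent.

$300.29

Gordon growth model: P₀ = D₁/(r − g), with D₁ = 10.21 given directly.
P₀ = 10.2100 / (0.103 − 0.069) = 10.2100 / 0.034 = 300.2941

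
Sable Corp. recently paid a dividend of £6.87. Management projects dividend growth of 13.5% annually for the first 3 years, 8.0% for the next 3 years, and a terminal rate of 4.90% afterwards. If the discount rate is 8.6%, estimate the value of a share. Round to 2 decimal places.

Three-stage DDM. Project D₁…D_6; terminal Gordon value at t=6 with g = 0.049; discount at r = 0.086.
D_1 = 7.7975
D_2 = 8.8501
D_3 = 10.0449
D_4 = 10.8485
D_5 = 11.7163
D_6 = 12.6536
TV_6 = 13.2737/(0.086−0.049) = 358.7479
P₀ = Σ Dₜ/(1+r)ᵗ + TV_6/(1+r)^6 = 264.4756

£264.48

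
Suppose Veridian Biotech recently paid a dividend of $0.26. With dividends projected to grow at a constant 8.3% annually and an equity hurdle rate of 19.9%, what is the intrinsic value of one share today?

$2.43

Gordon growth model: P₀ = D₁/(r − g). D₁ = 0.26 × (1 + 0.083) = 0.2816.
P₀ = 0.2816 / (0.199 − 0.083) = 0.2816 / 0.116 = 2.4274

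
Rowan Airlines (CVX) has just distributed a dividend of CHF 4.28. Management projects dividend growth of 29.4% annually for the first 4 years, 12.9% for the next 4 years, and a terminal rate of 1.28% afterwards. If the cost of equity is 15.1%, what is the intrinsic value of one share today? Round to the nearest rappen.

CHF 95.59

Three-stage DDM. Project D₁…D_8; terminal Gordon value at t=8 with g = 0.0128; discount at r = 0.151.
D_1 = 5.5383
D_2 = 7.1666
D_3 = 9.2736
D_4 = 12.0000
D_5 = 13.5480
D_6 = 15.2957
D_7 = 17.2688
D_8 = 19.4965
TV_8 = 19.7461/(0.151−0.0128) = 142.8803
P₀ = Σ Dₜ/(1+r)ᵗ + TV_8/(1+r)^8 = 95.5911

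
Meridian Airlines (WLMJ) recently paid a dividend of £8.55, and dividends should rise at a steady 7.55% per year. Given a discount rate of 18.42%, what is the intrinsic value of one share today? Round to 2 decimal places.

Gordon growth model: P₀ = D₁/(r − g). D₁ = 8.55 × (1 + 0.0755) = 9.1955.
P₀ = 9.1955 / (0.1842 − 0.0755) = 9.1955 / 0.1087 = 84.5954

£84.60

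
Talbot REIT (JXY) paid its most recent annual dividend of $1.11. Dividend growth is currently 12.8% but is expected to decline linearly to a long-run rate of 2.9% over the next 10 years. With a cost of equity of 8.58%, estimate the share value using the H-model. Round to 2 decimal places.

$29.78

H-model: P₀ = D₀[(1+g_L) + H(g_S−g_L)]/(r−g_L), with H = 10/2 = 5.
P₀ = 1.11 × [(1+0.029) + 5×(0.128−0.029)] / (0.0858−0.029)
   = 1.11 × 1.5240 / 0.0568 = 29.7824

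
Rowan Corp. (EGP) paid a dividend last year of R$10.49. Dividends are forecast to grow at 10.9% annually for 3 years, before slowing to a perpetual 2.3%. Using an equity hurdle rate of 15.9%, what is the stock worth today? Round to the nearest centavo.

R$97.96

Two-stage DDM. Project D₁…D_3 at 0.109, terminal growth 0.023, discount at r = 0.159.
D_1 = 11.6334
D_2 = 12.9015
D_3 = 14.3077
Terminal value at t=3: TV = D_4/(r−g) = 14.6368/(0.159−0.023) = 107.6234
P₀ = 11.6334/(1+0.159)^1 + 12.9015/(1+0.159)^2 + 14.3077/(1+0.159)^3 + 107.6234/(1+0.159)^3 = 97.9604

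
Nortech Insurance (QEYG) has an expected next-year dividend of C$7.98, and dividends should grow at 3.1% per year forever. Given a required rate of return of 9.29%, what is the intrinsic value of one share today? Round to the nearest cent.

Gordon growth model: P₀ = D₁/(r − g), with D₁ = 7.98 given directly.
P₀ = 7.9800 / (0.0929 − 0.031) = 7.9800 / 0.0619 = 128.9176

C$128.92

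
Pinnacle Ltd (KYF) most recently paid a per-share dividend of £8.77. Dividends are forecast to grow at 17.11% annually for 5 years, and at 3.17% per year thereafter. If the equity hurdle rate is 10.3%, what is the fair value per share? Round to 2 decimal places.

£223.89

Two-stage DDM. Project D₁…D_5 at 0.1711, terminal growth 0.0317, discount at r = 0.103.
D_1 = 10.2705
D_2 = 12.0278
D_3 = 14.0858
D_4 = 16.4959
D_5 = 19.3183
Terminal value at t=5: TV = D_6/(r−g) = 19.9307/(0.103−0.0317) = 279.5332
P₀ = 10.2705/(1+0.103)^1 + 12.0278/(1+0.103)^2 + 14.0858/(1+0.103)^3 + 16.4959/(1+0.103)^4 + 19.3183/(1+0.103)^5 + 279.5332/(1+0.103)^5 = 223.8929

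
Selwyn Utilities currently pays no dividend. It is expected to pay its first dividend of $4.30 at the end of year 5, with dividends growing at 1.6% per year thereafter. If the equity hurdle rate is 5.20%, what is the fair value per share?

$97.52

Deferred-dividend DDM. At t=4 the remaining stream is a growing perpetuity with first payment D_5 = 4.30.
V_4 = D_5/(r−g) = 4.30/(0.052−0.016) = 119.4444
P₀ = V_4/(1+r)^4 = 119.4444/(1+0.052)^4 = 97.5221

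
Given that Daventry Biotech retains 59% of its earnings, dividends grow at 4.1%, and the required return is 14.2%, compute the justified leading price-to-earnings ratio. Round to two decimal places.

4.06

Payout ratio b = 1 − 0.59 = 0.41.
Justified leading P/E = b/(r−g) = 0.41/(0.142−0.041) = 4.0594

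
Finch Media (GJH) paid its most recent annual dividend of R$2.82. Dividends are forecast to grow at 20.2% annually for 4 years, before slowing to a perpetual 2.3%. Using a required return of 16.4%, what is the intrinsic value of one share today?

Two-stage DDM. Project D₁…D_4 at 0.202, terminal growth 0.023, discount at r = 0.164.
D_1 = 3.3896
D_2 = 4.0743
D_3 = 4.8974
D_4 = 5.8866
Terminal value at t=4: TV = D_5/(r−g) = 6.0220/(0.164−0.023) = 42.7094
P₀ = 3.3896/(1+0.164)^1 + 4.0743/(1+0.164)^2 + 4.8974/(1+0.164)^3 + 5.8866/(1+0.164)^4 + 42.7094/(1+0.164)^4 = 35.4966

R$35.50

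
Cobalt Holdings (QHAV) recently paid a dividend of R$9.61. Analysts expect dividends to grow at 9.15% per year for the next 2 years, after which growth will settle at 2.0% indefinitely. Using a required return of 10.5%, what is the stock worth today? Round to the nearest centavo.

R$131.39

Two-stage DDM. Project D₁…D_2 at 0.0915, terminal growth 0.02, discount at r = 0.105.
D_1 = 10.4893
D_2 = 11.4491
Terminal value at t=2: TV = D_3/(r−g) = 11.6781/(0.105−0.02) = 137.3890
P₀ = 10.4893/(1+0.105)^1 + 11.4491/(1+0.105)^2 + 137.3890/(1+0.105)^2 = 131.3887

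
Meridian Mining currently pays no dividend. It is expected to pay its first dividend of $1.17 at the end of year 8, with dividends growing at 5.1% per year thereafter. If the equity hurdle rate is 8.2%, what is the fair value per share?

Deferred-dividend DDM. At t=7 the remaining stream is a growing perpetuity with first payment D_8 = 1.17.
V_7 = D_8/(r−g) = 1.17/(0.082−0.051) = 37.7419
P₀ = V_7/(1+r)^7 = 37.7419/(1+0.082)^7 = 21.7387

$21.74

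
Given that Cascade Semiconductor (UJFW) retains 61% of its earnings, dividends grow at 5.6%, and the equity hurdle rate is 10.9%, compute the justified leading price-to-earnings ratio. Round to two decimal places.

7.36

Payout ratio b = 1 − 0.61 = 0.39.
Justified leading P/E = b/(r−g) = 0.39/(0.109−0.056) = 7.3585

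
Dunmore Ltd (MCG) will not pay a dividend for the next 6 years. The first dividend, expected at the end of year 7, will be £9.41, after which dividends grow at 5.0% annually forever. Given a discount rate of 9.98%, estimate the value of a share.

Deferred-dividend DDM. At t=6 the remaining stream is a growing perpetuity with first payment D_7 = 9.41.
V_6 = D_7/(r−g) = 9.41/(0.0998−0.05) = 188.9558
P₀ = V_6/(1+r)^6 = 188.9558/(1+0.0998)^6 = 106.7771

£106.78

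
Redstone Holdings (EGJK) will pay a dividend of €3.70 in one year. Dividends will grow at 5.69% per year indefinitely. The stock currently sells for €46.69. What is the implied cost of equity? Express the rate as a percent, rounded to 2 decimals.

13.61%

Rearranging the constant-growth DDM: r = D₁/P₀ + g.
r = 3.7000 / 46.69 + 0.0569 = 0.07925 + 0.0569 = 0.13615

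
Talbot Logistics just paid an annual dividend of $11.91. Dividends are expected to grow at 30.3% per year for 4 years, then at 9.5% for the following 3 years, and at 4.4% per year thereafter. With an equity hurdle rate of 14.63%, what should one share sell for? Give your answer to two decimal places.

$297.65

Three-stage DDM. Project D₁…D_7; terminal Gordon value at t=7 with g = 0.044; discount at r = 0.1463.
D_1 = 15.5187
D_2 = 20.2209
D_3 = 26.3478
D_4 = 34.3312
D_5 = 37.5927
D_6 = 41.1640
D_7 = 45.0746
TV_7 = 47.0579/(0.1463−0.044) = 459.9987
P₀ = Σ Dₜ/(1+r)ᵗ + TV_7/(1+r)^7 = 297.6482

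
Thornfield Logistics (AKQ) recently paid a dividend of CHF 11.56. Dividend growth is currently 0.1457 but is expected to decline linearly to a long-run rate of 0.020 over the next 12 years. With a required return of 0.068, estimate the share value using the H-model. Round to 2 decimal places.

H-model: P₀ = D₀[(1+g_L) + H(g_S−g_L)]/(r−g_L), with H = 12/2 = 6.
P₀ = 11.56 × [(1+0.02) + 6×(0.1457−0.02)] / (0.068−0.02)
   = 11.56 × 1.7742 / 0.048 = 427.2865

CHF 427.29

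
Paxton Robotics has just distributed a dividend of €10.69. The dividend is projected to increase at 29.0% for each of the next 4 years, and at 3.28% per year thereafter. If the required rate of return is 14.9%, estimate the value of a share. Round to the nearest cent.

Two-stage DDM. Project D₁…D_4 at 0.29, terminal growth 0.0328, discount at r = 0.149.
D_1 = 13.7901
D_2 = 17.7892
D_3 = 22.9481
D_4 = 29.6031
Terminal value at t=4: TV = D_5/(r−g) = 30.5740/(0.149−0.0328) = 263.1156
P₀ = 13.7901/(1+0.149)^1 + 17.7892/(1+0.149)^2 + 22.9481/(1+0.149)^3 + 29.6031/(1+0.149)^4 + 263.1156/(1+0.149)^4 = 208.5509

€208.55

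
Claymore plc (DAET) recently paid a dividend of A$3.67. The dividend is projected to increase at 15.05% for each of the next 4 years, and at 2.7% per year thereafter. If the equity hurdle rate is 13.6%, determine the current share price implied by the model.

Two-stage DDM. Project D₁…D_4 at 0.1505, terminal growth 0.027, discount at r = 0.136.
D_1 = 4.2223
D_2 = 4.8578
D_3 = 5.5889
D_4 = 6.4300
Terminal value at t=4: TV = D_5/(r−g) = 6.6036/(0.136−0.027) = 60.5838
P₀ = 4.2223/(1+0.136)^1 + 4.8578/(1+0.136)^2 + 5.5889/(1+0.136)^3 + 6.4300/(1+0.136)^4 + 60.5838/(1+0.136)^4 = 51.5328

A$51.53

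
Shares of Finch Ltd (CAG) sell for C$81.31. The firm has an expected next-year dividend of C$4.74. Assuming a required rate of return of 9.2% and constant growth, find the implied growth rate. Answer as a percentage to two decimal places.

3.37%

From P₀ = D₁/(r − g), the implied growth is g = r − D₁/P₀.
g = 0.092 − 4.74/81.31 = 0.092 − 0.05830 = 0.03370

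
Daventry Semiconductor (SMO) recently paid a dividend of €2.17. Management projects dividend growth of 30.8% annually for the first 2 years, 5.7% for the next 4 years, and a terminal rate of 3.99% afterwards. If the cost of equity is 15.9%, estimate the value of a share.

€30.73

Three-stage DDM. Project D₁…D_6; terminal Gordon value at t=6 with g = 0.0399; discount at r = 0.159.
D_1 = 2.8384
D_2 = 3.7126
D_3 = 3.9242
D_4 = 4.1479
D_5 = 4.3843
D_6 = 4.6342
TV_6 = 4.8191/(0.159−0.0399) = 40.4627
P₀ = Σ Dₜ/(1+r)ᵗ + TV_6/(1+r)^6 = 30.7343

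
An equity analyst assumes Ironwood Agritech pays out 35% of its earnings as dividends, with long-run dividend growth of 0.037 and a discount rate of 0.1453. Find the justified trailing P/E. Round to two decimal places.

3.35

Justified trailing P/E = b(1+g)/(r−g) = 0.35×(1+0.037)/(0.1453−0.037) = 3.3513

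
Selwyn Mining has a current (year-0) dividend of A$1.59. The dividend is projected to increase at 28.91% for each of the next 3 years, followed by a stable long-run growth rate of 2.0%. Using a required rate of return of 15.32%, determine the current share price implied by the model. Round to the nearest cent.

A$22.99

Two-stage DDM. Project D₁…D_3 at 0.2891, terminal growth 0.02, discount at r = 0.1532.
D_1 = 2.0497
D_2 = 2.6422
D_3 = 3.4061
Terminal value at t=3: TV = D_4/(r−g) = 3.4742/(0.1532−0.02) = 26.0827
P₀ = 2.0497/(1+0.1532)^1 + 2.6422/(1+0.1532)^2 + 3.4061/(1+0.1532)^3 + 26.0827/(1+0.1532)^3 = 22.9926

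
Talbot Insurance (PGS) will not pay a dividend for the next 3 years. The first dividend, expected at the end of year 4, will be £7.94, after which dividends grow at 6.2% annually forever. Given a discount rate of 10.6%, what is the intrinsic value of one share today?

Deferred-dividend DDM. At t=3 the remaining stream is a growing perpetuity with first payment D_4 = 7.94.
V_3 = D_4/(r−g) = 7.94/(0.106−0.062) = 180.4545
P₀ = V_3/(1+r)^3 = 180.4545/(1+0.106)^3 = 133.3836

£133.38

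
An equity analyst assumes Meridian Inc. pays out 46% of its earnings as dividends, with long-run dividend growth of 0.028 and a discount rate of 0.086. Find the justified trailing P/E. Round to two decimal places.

Justified trailing P/E = b(1+g)/(r−g) = 0.46×(1+0.028)/(0.086−0.028) = 8.1531

8.15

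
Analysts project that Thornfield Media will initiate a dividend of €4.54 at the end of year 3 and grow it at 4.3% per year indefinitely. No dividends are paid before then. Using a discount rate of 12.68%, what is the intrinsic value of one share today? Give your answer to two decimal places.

€42.67

Deferred-dividend DDM. At t=2 the remaining stream is a growing perpetuity with first payment D_3 = 4.54.
V_2 = D_3/(r−g) = 4.54/(0.1268−0.043) = 54.1766
P₀ = V_2/(1+r)^2 = 54.1766/(1+0.1268)^2 = 42.6696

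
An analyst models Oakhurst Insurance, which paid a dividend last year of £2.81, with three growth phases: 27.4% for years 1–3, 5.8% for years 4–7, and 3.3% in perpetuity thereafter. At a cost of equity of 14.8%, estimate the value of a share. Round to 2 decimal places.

Three-stage DDM. Project D₁…D_7; terminal Gordon value at t=7 with g = 0.033; discount at r = 0.148.
D_1 = 3.5799
D_2 = 4.5608
D_3 = 5.8105
D_4 = 6.1475
D_5 = 6.5041
D_6 = 6.8813
D_7 = 7.2804
TV_7 = 7.5207/(0.148−0.033) = 65.3973
P₀ = Σ Dₜ/(1+r)ᵗ + TV_7/(1+r)^7 = 47.8844

£47.88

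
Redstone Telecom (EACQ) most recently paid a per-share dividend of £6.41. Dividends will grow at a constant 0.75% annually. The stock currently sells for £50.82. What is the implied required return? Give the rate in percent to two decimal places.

Rearranging the constant-growth DDM: r = D₁/P₀ + g.
D₁ = 6.41 × (1 + 0.0075) = 6.4581.
r = 6.4581 / 50.82 + 0.0075 = 0.12708 + 0.0075 = 0.13458

13.46%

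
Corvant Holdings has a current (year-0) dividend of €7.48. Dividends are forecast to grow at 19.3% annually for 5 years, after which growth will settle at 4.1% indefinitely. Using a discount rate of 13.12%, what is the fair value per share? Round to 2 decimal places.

Two-stage DDM. Project D₁…D_5 at 0.193, terminal growth 0.041, discount at r = 0.1312.
D_1 = 8.9236
D_2 = 10.6459
D_3 = 12.7006
D_4 = 15.1518
D_5 = 18.0761
Terminal value at t=5: TV = D_6/(r−g) = 18.8172/(0.1312−0.041) = 208.6162
P₀ = 8.9236/(1+0.1312)^1 + 10.6459/(1+0.1312)^2 + 12.7006/(1+0.1312)^3 + 15.1518/(1+0.1312)^4 + 18.0761/(1+0.1312)^5 + 208.6162/(1+0.1312)^5 = 156.6242

€156.62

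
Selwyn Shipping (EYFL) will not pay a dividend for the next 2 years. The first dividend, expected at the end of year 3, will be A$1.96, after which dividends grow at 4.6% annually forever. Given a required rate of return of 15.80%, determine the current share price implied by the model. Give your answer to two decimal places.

A$13.05

Deferred-dividend DDM. At t=2 the remaining stream is a growing perpetuity with first payment D_3 = 1.96.
V_2 = D_3/(r−g) = 1.96/(0.158−0.046) = 17.5000
P₀ = V_2/(1+r)^2 = 17.5000/(1+0.158)^2 = 13.0503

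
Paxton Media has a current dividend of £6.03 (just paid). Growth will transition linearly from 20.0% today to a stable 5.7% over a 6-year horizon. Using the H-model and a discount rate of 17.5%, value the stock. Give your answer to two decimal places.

H-model: P₀ = D₀[(1+g_L) + H(g_S−g_L)]/(r−g_L), with H = 6/2 = 3.
P₀ = 6.03 × [(1+0.057) + 3×(0.2−0.057)] / (0.175−0.057)
   = 6.03 × 1.4860 / 0.118 = 75.9371

£75.94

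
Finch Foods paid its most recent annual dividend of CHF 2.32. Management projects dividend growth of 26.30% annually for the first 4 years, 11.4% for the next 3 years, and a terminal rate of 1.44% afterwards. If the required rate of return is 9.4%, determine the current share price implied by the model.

Three-stage DDM. Project D₁…D_7; terminal Gordon value at t=7 with g = 0.0144; discount at r = 0.094.
D_1 = 2.9302
D_2 = 3.7008
D_3 = 4.6741
D_4 = 5.9034
D_5 = 6.5764
D_6 = 7.3261
D_7 = 8.1613
TV_7 = 8.2788/(0.094−0.0144) = 104.0047
P₀ = Σ Dₜ/(1+r)ᵗ + TV_7/(1+r)^7 = 81.7369

CHF 81.74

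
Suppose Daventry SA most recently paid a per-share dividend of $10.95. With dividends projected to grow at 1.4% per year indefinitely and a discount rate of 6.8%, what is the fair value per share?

$205.62

Gordon growth model: P₀ = D₁/(r − g). D₁ = 10.95 × (1 + 0.014) = 11.1033.
P₀ = 11.1033 / (0.068 − 0.014) = 11.1033 / 0.054 = 205.6167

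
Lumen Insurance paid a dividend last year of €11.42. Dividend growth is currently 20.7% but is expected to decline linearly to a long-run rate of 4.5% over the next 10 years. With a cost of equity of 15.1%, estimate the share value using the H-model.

€199.85

H-model: P₀ = D₀[(1+g_L) + H(g_S−g_L)]/(r−g_L), with H = 10/2 = 5.
P₀ = 11.42 × [(1+0.045) + 5×(0.207−0.045)] / (0.151−0.045)
   = 11.42 × 1.8550 / 0.106 = 199.8500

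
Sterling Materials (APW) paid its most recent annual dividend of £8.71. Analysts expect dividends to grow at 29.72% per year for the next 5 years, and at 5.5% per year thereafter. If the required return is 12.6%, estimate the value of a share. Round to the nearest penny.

Two-stage DDM. Project D₁…D_5 at 0.2972, terminal growth 0.055, discount at r = 0.126.
D_1 = 11.2986
D_2 = 14.6566
D_3 = 19.0125
D_4 = 24.6630
D_5 = 31.9928
Terminal value at t=5: TV = D_6/(r−g) = 33.7525/(0.126−0.055) = 475.3866
P₀ = 11.2986/(1+0.126)^1 + 14.6566/(1+0.126)^2 + 19.0125/(1+0.126)^3 + 24.6630/(1+0.126)^4 + 31.9928/(1+0.126)^5 + 475.3866/(1+0.126)^5 = 330.5656

£330.57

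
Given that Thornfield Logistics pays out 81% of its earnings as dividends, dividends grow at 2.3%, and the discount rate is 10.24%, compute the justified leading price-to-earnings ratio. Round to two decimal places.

10.20

Justified leading P/E = b/(r−g) = 0.81/(0.1024−0.023) = 10.2015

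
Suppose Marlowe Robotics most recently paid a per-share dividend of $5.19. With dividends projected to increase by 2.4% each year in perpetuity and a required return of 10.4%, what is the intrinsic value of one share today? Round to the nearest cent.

Gordon growth model: P₀ = D₁/(r − g). D₁ = 5.19 × (1 + 0.024) = 5.3146.
P₀ = 5.3146 / (0.104 − 0.024) = 5.3146 / 0.08 = 66.4320

$66.43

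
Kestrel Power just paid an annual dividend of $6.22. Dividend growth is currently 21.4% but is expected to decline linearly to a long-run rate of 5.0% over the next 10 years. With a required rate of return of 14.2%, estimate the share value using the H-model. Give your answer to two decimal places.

H-model: P₀ = D₀[(1+g_L) + H(g_S−g_L)]/(r−g_L), with H = 10/2 = 5.
P₀ = 6.22 × [(1+0.05) + 5×(0.214−0.05)] / (0.142−0.05)
   = 6.22 × 1.8700 / 0.092 = 126.4283

$126.43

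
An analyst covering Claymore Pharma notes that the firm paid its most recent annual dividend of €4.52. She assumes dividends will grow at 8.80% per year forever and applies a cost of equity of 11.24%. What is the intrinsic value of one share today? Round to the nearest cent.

€201.55

Gordon growth model: P₀ = D₁/(r − g). D₁ = 4.52 × (1 + 0.088) = 4.9178.
P₀ = 4.9178 / (0.1124 − 0.088) = 4.9178 / 0.0244 = 201.5475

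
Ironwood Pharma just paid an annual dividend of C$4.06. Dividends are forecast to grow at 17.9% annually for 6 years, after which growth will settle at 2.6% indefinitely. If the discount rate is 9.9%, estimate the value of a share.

C$118.36

Two-stage DDM. Project D₁…D_6 at 0.179, terminal growth 0.026, discount at r = 0.099.
D_1 = 4.7867
D_2 = 5.6436
D_3 = 6.6538
D_4 = 7.8448
D_5 = 9.2490
D_6 = 10.9046
Terminal value at t=6: TV = D_7/(r−g) = 11.1881/(0.099−0.026) = 153.2616
P₀ = 4.7867/(1+0.099)^1 + 5.6436/(1+0.099)^2 + 6.6538/(1+0.099)^3 + 7.8448/(1+0.099)^4 + 9.2490/(1+0.099)^5 + 10.9046/(1+0.099)^6 + 153.2616/(1+0.099)^6 = 118.3622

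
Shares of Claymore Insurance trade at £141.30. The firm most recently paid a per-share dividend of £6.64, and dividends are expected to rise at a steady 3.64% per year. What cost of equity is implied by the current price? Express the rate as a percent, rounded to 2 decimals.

Rearranging the constant-growth DDM: r = D₁/P₀ + g.
D₁ = 6.64 × (1 + 0.0364) = 6.8817.
r = 6.8817 / 141.30 + 0.0364 = 0.04870 + 0.0364 = 0.08510

8.51%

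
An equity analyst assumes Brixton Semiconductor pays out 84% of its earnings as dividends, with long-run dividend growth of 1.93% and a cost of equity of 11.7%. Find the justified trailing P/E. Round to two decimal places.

Justified trailing P/E = b(1+g)/(r−g) = 0.84×(1+0.0193)/(0.117−0.0193) = 8.7637

8.76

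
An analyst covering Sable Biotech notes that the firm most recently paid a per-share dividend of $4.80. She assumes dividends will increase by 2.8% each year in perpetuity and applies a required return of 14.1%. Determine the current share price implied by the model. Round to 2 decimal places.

$43.67

Gordon growth model: P₀ = D₁/(r − g). D₁ = 4.80 × (1 + 0.028) = 4.9344.
P₀ = 4.9344 / (0.141 − 0.028) = 4.9344 / 0.113 = 43.6673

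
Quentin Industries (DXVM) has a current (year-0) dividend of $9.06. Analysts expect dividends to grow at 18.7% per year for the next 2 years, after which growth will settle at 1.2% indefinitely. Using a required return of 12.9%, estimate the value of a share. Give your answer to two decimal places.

Two-stage DDM. Project D₁…D_2 at 0.187, terminal growth 0.012, discount at r = 0.129.
D_1 = 10.7542
D_2 = 12.7653
Terminal value at t=2: TV = D_3/(r−g) = 12.9184/(0.129−0.012) = 110.4140
P₀ = 10.7542/(1+0.129)^1 + 12.7653/(1+0.129)^2 + 110.4140/(1+0.129)^2 = 106.1639

$106.16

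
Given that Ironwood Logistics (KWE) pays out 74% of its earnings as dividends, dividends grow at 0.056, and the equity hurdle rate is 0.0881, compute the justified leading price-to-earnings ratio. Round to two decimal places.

23.05

Justified leading P/E = b/(r−g) = 0.74/(0.0881−0.056) = 23.0530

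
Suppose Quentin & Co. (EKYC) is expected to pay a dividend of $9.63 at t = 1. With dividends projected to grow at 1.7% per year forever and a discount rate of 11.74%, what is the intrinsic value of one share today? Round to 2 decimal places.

$95.92

Gordon growth model: P₀ = D₁/(r − g), with D₁ = 9.63 given directly.
P₀ = 9.6300 / (0.1174 − 0.017) = 9.6300 / 0.1004 = 95.9163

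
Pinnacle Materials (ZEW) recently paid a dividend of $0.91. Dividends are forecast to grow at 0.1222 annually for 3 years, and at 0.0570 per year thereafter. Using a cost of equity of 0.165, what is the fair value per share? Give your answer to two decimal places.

Two-stage DDM. Project D₁…D_3 at 0.1222, terminal growth 0.057, discount at r = 0.165.
D_1 = 1.0212
D_2 = 1.1460
D_3 = 1.2860
Terminal value at t=3: TV = D_4/(r−g) = 1.3593/(0.165−0.057) = 12.5865
P₀ = 1.0212/(1+0.165)^1 + 1.1460/(1+0.165)^2 + 1.2860/(1+0.165)^3 + 12.5865/(1+0.165)^3 = 10.4945

$10.49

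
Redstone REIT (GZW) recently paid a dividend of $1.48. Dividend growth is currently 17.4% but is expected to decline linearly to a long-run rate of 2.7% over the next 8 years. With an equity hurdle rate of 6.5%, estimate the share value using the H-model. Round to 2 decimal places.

$62.90

H-model: P₀ = D₀[(1+g_L) + H(g_S−g_L)]/(r−g_L), with H = 8/2 = 4.
P₀ = 1.48 × [(1+0.027) + 4×(0.174−0.027)] / (0.065−0.027)
   = 1.48 × 1.6150 / 0.038 = 62.9000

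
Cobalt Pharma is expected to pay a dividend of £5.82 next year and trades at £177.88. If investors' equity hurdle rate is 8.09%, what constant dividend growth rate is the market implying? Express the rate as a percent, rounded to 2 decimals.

4.82%

From P₀ = D₁/(r − g), the implied growth is g = r − D₁/P₀.
g = 0.0809 − 5.82/177.88 = 0.0809 − 0.03272 = 0.04818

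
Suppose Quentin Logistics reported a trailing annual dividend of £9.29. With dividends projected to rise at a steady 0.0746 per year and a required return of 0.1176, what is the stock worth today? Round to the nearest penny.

£232.16

Gordon growth model: P₀ = D₁/(r − g). D₁ = 9.29 × (1 + 0.0746) = 9.9830.
P₀ = 9.9830 / (0.1176 − 0.0746) = 9.9830 / 0.043 = 232.1636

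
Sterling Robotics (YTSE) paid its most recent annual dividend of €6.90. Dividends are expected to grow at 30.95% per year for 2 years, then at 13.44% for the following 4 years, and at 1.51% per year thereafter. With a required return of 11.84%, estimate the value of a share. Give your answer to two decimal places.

€155.14

Three-stage DDM. Project D₁…D_6; terminal Gordon value at t=6 with g = 0.0151; discount at r = 0.1184.
D_1 = 9.0355
D_2 = 11.8321
D_3 = 13.4223
D_4 = 15.2262
D_5 = 17.2726
D_6 = 19.5941
TV_6 = 19.8900/(0.1184−0.0151) = 192.5455
P₀ = Σ Dₜ/(1+r)ᵗ + TV_6/(1+r)^6 = 155.1389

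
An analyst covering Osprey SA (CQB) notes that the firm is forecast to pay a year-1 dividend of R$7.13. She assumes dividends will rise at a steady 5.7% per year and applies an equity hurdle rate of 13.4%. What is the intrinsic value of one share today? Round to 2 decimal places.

R$92.60

Gordon growth model: P₀ = D₁/(r − g), with D₁ = 7.13 given directly.
P₀ = 7.1300 / (0.134 − 0.057) = 7.1300 / 0.077 = 92.5974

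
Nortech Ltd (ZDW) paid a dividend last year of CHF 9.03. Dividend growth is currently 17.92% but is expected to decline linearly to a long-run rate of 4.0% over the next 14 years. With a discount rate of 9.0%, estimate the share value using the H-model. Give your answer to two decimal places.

CHF 363.80

H-model: P₀ = D₀[(1+g_L) + H(g_S−g_L)]/(r−g_L), with H = 14/2 = 7.
P₀ = 9.03 × [(1+0.04) + 7×(0.1792−0.04)] / (0.09−0.04)
   = 9.03 × 2.0144 / 0.05 = 363.8006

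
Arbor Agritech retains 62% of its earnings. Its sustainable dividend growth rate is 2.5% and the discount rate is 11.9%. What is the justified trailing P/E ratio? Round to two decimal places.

Payout ratio b = 1 − 0.62 = 0.38.
Justified trailing P/E = b(1+g)/(r−g) = 0.38×(1+0.025)/(0.119−0.025) = 4.1436

4.14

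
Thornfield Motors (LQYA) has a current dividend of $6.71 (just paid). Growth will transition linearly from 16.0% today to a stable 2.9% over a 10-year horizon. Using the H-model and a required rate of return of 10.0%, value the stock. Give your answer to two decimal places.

H-model: P₀ = D₀[(1+g_L) + H(g_S−g_L)]/(r−g_L), with H = 10/2 = 5.
P₀ = 6.71 × [(1+0.029) + 5×(0.16−0.029)] / (0.1−0.029)
   = 6.71 × 1.6840 / 0.071 = 159.1499

$159.15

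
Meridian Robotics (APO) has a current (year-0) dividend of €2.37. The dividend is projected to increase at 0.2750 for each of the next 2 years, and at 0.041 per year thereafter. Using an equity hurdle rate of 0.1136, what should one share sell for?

€50.37

Two-stage DDM. Project D₁…D_2 at 0.275, terminal growth 0.041, discount at r = 0.1136.
D_1 = 3.0217
D_2 = 3.8527
Terminal value at t=2: TV = D_3/(r−g) = 4.0107/(0.1136−0.041) = 55.2437
P₀ = 3.0217/(1+0.1136)^1 + 3.8527/(1+0.1136)^2 + 55.2437/(1+0.1136)^2 = 50.3679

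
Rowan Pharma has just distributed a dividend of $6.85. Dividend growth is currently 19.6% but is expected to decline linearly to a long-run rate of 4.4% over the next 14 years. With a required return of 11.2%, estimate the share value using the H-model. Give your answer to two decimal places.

H-model: P₀ = D₀[(1+g_L) + H(g_S−g_L)]/(r−g_L), with H = 14/2 = 7.
P₀ = 6.85 × [(1+0.044) + 7×(0.196−0.044)] / (0.112−0.044)
   = 6.85 × 2.1080 / 0.068 = 212.3500

$212.35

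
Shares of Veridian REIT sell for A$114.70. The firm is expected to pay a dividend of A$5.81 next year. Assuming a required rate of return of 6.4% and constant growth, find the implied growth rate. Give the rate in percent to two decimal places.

From P₀ = D₁/(r − g), the implied growth is g = r − D₁/P₀.
g = 0.064 − 5.81/114.70 = 0.064 − 0.05065 = 0.01335

1.33%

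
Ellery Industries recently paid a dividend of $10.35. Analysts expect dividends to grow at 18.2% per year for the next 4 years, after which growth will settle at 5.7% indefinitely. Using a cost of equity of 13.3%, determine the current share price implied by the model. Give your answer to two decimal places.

Two-stage DDM. Project D₁…D_4 at 0.182, terminal growth 0.057, discount at r = 0.133.
D_1 = 12.2337
D_2 = 14.4602
D_3 = 17.0920
D_4 = 20.2027
Terminal value at t=4: TV = D_5/(r−g) = 21.3543/(0.133−0.057) = 280.9776
P₀ = 12.2337/(1+0.133)^1 + 14.4602/(1+0.133)^2 + 17.0920/(1+0.133)^3 + 20.2027/(1+0.133)^4 + 280.9776/(1+0.133)^4 = 216.5848

$216.58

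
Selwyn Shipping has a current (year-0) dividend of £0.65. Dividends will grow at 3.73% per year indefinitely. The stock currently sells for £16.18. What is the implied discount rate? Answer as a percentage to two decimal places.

Rearranging the constant-growth DDM: r = D₁/P₀ + g.
D₁ = 0.65 × (1 + 0.0373) = 0.6742.
r = 0.6742 / 16.18 + 0.0373 = 0.04167 + 0.0373 = 0.07897

7.90%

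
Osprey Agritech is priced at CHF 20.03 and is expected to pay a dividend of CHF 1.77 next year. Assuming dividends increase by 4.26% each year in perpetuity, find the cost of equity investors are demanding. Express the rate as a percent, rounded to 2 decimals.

Rearranging the constant-growth DDM: r = D₁/P₀ + g.
r = 1.7700 / 20.03 + 0.0426 = 0.08837 + 0.0426 = 0.13097

13.10%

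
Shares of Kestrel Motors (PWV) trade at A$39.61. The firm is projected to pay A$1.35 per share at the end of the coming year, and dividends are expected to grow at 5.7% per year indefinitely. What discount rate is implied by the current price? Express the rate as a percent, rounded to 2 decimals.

9.11%

Rearranging the constant-growth DDM: r = D₁/P₀ + g.
r = 1.3500 / 39.61 + 0.057 = 0.03408 + 0.057 = 0.09108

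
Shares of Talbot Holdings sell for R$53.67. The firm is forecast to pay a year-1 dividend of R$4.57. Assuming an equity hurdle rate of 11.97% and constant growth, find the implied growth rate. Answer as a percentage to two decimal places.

3.46%

From P₀ = D₁/(r − g), the implied growth is g = r − D₁/P₀.
g = 0.1197 − 4.57/53.67 = 0.1197 − 0.08515 = 0.03455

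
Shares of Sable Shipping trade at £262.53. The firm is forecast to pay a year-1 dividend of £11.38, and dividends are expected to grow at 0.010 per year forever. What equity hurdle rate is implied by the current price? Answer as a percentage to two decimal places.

Rearranging the constant-growth DDM: r = D₁/P₀ + g.
r = 11.3800 / 262.53 + 0.01 = 0.04335 + 0.01 = 0.05335

5.33%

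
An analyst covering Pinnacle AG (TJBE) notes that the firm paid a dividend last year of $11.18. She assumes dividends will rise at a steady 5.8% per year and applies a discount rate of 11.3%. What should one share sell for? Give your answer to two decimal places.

Gordon growth model: P₀ = D₁/(r − g). D₁ = 11.18 × (1 + 0.058) = 11.8284.
P₀ = 11.8284 / (0.113 − 0.058) = 11.8284 / 0.055 = 215.0625

$215.06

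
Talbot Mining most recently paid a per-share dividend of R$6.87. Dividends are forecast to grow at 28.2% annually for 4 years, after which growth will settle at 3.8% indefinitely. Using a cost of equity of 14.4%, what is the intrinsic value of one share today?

R$142.92

Two-stage DDM. Project D₁…D_4 at 0.282, terminal growth 0.038, discount at r = 0.144.
D_1 = 8.8073
D_2 = 11.2910
D_3 = 14.4751
D_4 = 18.5570
Terminal value at t=4: TV = D_5/(r−g) = 19.2622/(0.144−0.038) = 181.7190
P₀ = 8.8073/(1+0.144)^1 + 11.2910/(1+0.144)^2 + 14.4751/(1+0.144)^3 + 18.5570/(1+0.144)^4 + 181.7190/(1+0.144)^4 = 142.9240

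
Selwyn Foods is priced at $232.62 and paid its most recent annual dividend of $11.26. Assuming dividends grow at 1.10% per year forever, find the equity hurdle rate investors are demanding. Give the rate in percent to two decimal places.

Rearranging the constant-growth DDM: r = D₁/P₀ + g.
D₁ = 11.26 × (1 + 0.011) = 11.3839.
r = 11.3839 / 232.62 + 0.011 = 0.04894 + 0.011 = 0.05994

5.99%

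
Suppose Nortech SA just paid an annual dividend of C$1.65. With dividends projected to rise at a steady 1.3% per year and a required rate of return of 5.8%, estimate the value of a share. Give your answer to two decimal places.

Gordon growth model: P₀ = D₁/(r − g). D₁ = 1.65 × (1 + 0.013) = 1.6714.
P₀ = 1.6714 / (0.058 − 0.013) = 1.6714 / 0.045 = 37.1433

C$37.14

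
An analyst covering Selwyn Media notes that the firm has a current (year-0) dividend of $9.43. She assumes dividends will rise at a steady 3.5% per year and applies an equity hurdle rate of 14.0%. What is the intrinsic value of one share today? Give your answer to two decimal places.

$92.95

Gordon growth model: P₀ = D₁/(r − g). D₁ = 9.43 × (1 + 0.035) = 9.7600.
P₀ = 9.7600 / (0.14 − 0.035) = 9.7600 / 0.105 = 92.9529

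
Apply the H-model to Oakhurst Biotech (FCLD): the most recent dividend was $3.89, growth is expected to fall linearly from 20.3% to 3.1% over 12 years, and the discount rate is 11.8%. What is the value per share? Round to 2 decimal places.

$92.24

H-model: P₀ = D₀[(1+g_L) + H(g_S−g_L)]/(r−g_L), with H = 12/2 = 6.
P₀ = 3.89 × [(1+0.031) + 6×(0.203−0.031)] / (0.118−0.031)
   = 3.89 × 2.0630 / 0.087 = 92.2422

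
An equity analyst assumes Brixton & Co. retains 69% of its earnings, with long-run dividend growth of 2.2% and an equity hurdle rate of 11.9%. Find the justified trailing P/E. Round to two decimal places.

Payout ratio b = 1 − 0.69 = 0.31.
Justified trailing P/E = b(1+g)/(r−g) = 0.31×(1+0.022)/(0.119−0.022) = 3.2662

3.27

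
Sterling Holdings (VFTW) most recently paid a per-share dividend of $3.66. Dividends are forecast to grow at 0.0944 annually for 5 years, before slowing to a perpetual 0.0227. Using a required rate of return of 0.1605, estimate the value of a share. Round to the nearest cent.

$35.66

Two-stage DDM. Project D₁…D_5 at 0.0944, terminal growth 0.0227, discount at r = 0.1605.
D_1 = 4.0055
D_2 = 4.3836
D_3 = 4.7974
D_4 = 5.2503
D_5 = 5.7459
Terminal value at t=5: TV = D_6/(r−g) = 5.8764/(0.1605−0.0227) = 42.6443
P₀ = 4.0055/(1+0.1605)^1 + 4.3836/(1+0.1605)^2 + 4.7974/(1+0.1605)^3 + 5.2503/(1+0.1605)^4 + 5.7459/(1+0.1605)^5 + 42.6443/(1+0.1605)^5 = 35.6603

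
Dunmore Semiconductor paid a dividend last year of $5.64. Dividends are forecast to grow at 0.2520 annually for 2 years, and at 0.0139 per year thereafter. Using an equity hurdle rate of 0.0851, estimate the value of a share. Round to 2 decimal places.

Two-stage DDM. Project D₁…D_2 at 0.252, terminal growth 0.0139, discount at r = 0.0851.
D_1 = 7.0613
D_2 = 8.8407
Terminal value at t=2: TV = D_3/(r−g) = 8.9636/(0.0851−0.0139) = 125.8934
P₀ = 7.0613/(1+0.0851)^1 + 8.8407/(1+0.0851)^2 + 125.8934/(1+0.0851)^2 = 120.9370

$120.94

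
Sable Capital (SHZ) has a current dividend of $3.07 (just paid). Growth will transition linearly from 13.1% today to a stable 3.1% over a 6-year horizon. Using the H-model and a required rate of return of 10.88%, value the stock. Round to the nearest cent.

H-model: P₀ = D₀[(1+g_L) + H(g_S−g_L)]/(r−g_L), with H = 6/2 = 3.
P₀ = 3.07 × [(1+0.031) + 3×(0.131−0.031)] / (0.1088−0.031)
   = 3.07 × 1.3310 / 0.0778 = 52.5215

$52.52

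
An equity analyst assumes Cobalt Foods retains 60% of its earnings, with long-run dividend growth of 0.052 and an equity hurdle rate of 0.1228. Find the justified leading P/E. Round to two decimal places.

5.65

Payout ratio b = 1 − 0.60 = 0.40.
Justified leading P/E = b/(r−g) = 0.40/(0.1228−0.052) = 5.6497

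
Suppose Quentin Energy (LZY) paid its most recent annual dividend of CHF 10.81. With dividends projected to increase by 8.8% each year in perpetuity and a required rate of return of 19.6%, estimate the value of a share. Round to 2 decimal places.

CHF 108.90

Gordon growth model: P₀ = D₁/(r − g). D₁ = 10.81 × (1 + 0.088) = 11.7613.
P₀ = 11.7613 / (0.196 − 0.088) = 11.7613 / 0.108 = 108.9007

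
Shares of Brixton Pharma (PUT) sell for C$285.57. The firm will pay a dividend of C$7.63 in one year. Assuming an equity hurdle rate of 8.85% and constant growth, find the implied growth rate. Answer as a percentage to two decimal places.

6.18%

From P₀ = D₁/(r − g), the implied growth is g = r − D₁/P₀.
g = 0.0885 − 7.63/285.57 = 0.0885 − 0.02672 = 0.06178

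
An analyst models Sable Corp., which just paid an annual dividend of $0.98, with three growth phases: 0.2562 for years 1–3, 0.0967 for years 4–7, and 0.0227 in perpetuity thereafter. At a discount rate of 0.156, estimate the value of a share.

$15.71

Three-stage DDM. Project D₁…D_7; terminal Gordon value at t=7 with g = 0.0227; discount at r = 0.156.
D_1 = 1.2311
D_2 = 1.5465
D_3 = 1.9427
D_4 = 2.1305
D_5 = 2.3366
D_6 = 2.5625
D_7 = 2.8103
TV_7 = 2.8741/(0.156−0.0227) = 21.5612
P₀ = Σ Dₜ/(1+r)ᵗ + TV_7/(1+r)^7 = 15.7128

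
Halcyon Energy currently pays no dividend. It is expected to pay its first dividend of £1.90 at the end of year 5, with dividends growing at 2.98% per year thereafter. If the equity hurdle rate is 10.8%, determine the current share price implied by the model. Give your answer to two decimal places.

£16.12

Deferred-dividend DDM. At t=4 the remaining stream is a growing perpetuity with first payment D_5 = 1.90.
V_4 = D_5/(r−g) = 1.90/(0.108−0.0298) = 24.2967
P₀ = V_4/(1+r)^4 = 24.2967/(1+0.108)^4 = 16.1208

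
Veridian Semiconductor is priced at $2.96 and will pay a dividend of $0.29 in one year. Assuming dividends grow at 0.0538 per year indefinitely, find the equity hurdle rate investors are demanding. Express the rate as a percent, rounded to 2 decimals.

15.18%

Rearranging the constant-growth DDM: r = D₁/P₀ + g.
r = 0.2900 / 2.96 + 0.0538 = 0.09797 + 0.0538 = 0.15177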